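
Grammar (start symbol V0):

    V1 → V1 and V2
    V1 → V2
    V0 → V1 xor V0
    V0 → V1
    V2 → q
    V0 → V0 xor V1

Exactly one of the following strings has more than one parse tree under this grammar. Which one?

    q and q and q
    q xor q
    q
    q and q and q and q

q xor q

q and q and q: 1 tree
q xor q: 2 trees
q: 1 tree
q and q and q and q: 1 tree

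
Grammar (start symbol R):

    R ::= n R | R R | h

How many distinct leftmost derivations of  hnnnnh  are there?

1

Parse trees for hnnnnh:
  [R [R h] [R n [R n [R n [R n [R h]]]]]]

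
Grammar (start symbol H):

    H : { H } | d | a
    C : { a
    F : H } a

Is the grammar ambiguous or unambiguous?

Only H is reachable from H; ignoring the rest: L(H) is { openⁿ atom closeⁿ : n ≥ 0 }. The bracket depth fixes n, and the derivation is forced at every step.

Unambiguous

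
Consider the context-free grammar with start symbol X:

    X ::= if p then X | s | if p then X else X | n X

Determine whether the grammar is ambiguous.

Ambiguous

Witness: if p then if p then s else s

Derivation 1: X ⇒ if p then X ⇒ if p then if p then X else X ⇒ if p then if p then s else X ⇒ if p then if p then s else s
Derivation 2: X ⇒ if p then X else X ⇒ if p then if p then X else X ⇒ if p then if p then s else X ⇒ if p then if p then s else s

Two distinct leftmost derivations for the same string.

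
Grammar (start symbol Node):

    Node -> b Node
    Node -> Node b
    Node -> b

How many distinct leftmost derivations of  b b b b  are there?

8

Parse trees for b b b b:
  [Node b [Node b [Node b [Node b]]]]
  [Node b [Node b [Node [Node b] b]]]
  [Node b [Node [Node b [Node b]] b]]
  [Node b [Node [Node [Node b] b] b]]
  [Node [Node b [Node b [Node b]]] b]
  [Node [Node b [Node [Node b] b]] b]
  [Node [Node [Node b [Node b]] b] b]
  [Node [Node [Node [Node b] b] b] b]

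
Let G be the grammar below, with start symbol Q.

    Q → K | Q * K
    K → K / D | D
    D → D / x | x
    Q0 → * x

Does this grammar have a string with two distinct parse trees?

Ambiguous

Witness: x / x

Derivation 1: Q ⇒ K ⇒ K / D ⇒ D / D ⇒ x / D ⇒ x / x
Derivation 2: Q ⇒ K ⇒ D ⇒ D / x ⇒ x / x

Two distinct leftmost derivations for the same string.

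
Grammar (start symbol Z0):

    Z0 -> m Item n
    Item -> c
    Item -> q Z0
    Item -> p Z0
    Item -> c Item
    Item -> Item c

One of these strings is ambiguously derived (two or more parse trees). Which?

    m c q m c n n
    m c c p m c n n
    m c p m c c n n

m c q m c n n: 1 tree
m c c p m c n n: 1 tree
m c p m c c n n: 2 trees

m c p m c c n n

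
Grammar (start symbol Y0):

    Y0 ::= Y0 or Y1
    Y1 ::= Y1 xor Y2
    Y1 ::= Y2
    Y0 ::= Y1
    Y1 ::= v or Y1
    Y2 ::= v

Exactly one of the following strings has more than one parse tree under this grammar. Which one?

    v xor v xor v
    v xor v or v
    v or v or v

v or v or v

v xor v xor v: 1 tree
v xor v or v: 1 tree
v or v or v: 4 trees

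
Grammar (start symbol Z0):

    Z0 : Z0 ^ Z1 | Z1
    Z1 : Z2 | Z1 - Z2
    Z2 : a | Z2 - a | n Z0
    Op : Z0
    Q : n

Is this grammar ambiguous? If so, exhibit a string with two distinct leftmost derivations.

Witness: a - a

Derivation 1: Z0 ⇒ Z1 ⇒ Z2 ⇒ Z2 - a ⇒ a - a
Derivation 2: Z0 ⇒ Z1 ⇒ Z1 - Z2 ⇒ Z2 - Z2 ⇒ a - Z2 ⇒ a - a

Two distinct leftmost derivations for the same string.

Ambiguous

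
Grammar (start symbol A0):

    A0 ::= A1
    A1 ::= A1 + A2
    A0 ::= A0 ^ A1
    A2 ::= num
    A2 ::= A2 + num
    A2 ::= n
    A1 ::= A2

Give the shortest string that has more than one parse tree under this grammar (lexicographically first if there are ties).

length 1: no string has ≥2 trees
length 3: n + num has 2 parse trees

Two derivations of n + num:
  A0 ⇒ A1 ⇒ A1 + A2 ⇒ A2 + A2 ⇒ n + A2 ⇒ n + num
  A0 ⇒ A1 ⇒ A2 ⇒ A2 + num ⇒ n + num

n + num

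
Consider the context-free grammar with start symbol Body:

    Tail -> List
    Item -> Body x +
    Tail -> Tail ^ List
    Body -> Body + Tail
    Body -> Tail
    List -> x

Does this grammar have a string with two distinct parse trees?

Only Body, Tail, List are reachable from Body; ignoring the rest: This is a standard precedence ladder (Body over Tail over List), with each level left-recursive on its own operator ('+' at Body, '^' at Tail). That structure is LR(1), hence unambiguous.

Unambiguous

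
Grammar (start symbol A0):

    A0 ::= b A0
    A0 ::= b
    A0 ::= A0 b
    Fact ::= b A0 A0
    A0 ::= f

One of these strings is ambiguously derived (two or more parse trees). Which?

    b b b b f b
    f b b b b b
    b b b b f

b b b b f b: 5 trees
f b b b b b: 1 tree
b b b b f: 1 tree

b b b b f b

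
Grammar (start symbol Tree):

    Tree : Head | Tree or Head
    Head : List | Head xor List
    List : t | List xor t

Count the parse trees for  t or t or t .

Parse trees for t or t or t:
  [Tree [Tree [Tree [Head [List t]]] or [Head [List t]]] or [Head [List t]]]

1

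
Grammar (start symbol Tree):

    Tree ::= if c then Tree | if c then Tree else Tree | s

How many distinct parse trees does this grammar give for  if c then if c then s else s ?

2

Parse trees for if c then if c then s else s:
  [Tree if c then [Tree if c then [Tree s] else [Tree s]]]
  [Tree if c then [Tree if c then [Tree s]] else [Tree s]]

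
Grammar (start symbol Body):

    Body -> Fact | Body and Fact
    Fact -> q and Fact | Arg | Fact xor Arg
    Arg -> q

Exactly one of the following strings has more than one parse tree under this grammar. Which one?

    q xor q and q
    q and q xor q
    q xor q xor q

q and q xor q

q xor q and q: 1 tree
q and q xor q: 3 trees
q xor q xor q: 1 tree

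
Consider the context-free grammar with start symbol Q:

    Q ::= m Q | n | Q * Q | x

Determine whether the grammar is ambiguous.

Witness: m n * n

Derivation 1: Q ⇒ m Q ⇒ m Q * Q ⇒ m n * Q ⇒ m n * n
Derivation 2: Q ⇒ Q * Q ⇒ m Q * Q ⇒ m n * Q ⇒ m n * n

Two distinct leftmost derivations for the same string.

Ambiguous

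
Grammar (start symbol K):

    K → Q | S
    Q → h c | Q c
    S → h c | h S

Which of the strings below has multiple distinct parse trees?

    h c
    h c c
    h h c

h c: 2 trees
h c c: 1 tree
h h c: 1 tree

h c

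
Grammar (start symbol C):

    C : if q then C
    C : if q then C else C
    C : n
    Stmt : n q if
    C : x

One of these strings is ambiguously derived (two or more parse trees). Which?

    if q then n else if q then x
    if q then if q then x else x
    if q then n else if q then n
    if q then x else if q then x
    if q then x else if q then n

if q then if q then x else x

if q then n else if q then x: 1 tree
if q then if q then x else x: 2 trees
if q then n else if q then n: 1 tree
if q then x else if q then x: 1 tree
if q then x else if q then n: 1 tree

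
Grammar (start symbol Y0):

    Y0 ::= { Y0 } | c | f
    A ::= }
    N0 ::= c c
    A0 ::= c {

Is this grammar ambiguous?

Only Y0 is reachable from Y0; ignoring the rest: Each string is a nest of matched brackets around a single atom. An opening bracket forces the recursive rule; an atom forces the base rule.

Unambiguous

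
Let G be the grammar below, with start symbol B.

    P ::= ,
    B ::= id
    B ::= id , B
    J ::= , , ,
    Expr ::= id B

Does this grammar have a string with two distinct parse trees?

Only B is reachable from B; ignoring the rest: The reachable grammar is A → atom sep A | atom. Each atom is followed by either the separator (recurse) or end-of-string (stop) — no choice point.

Unambiguous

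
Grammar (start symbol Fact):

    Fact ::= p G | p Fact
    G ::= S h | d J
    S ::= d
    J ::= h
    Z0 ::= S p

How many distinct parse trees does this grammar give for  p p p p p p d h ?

Parse trees for p p p p p p d h:
  [Fact p [Fact p [Fact p [Fact p [Fact p [Fact p [G [S d] h]]]]]]]
  [Fact p [Fact p [Fact p [Fact p [Fact p [Fact p [G d [J h]]]]]]]]

2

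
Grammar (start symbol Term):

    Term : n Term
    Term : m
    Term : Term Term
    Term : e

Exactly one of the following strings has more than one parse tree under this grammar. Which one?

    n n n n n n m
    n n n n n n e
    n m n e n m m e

n m n e n m m e

n n n n n n m: 1 tree
n n n n n n e: 1 tree
n m n e n m m e: 113 trees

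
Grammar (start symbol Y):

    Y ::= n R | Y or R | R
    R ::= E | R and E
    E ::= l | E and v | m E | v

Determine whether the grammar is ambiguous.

Ambiguous

Witness: l and v

Derivation 1: Y ⇒ R ⇒ E ⇒ E and v ⇒ l and v
Derivation 2: Y ⇒ R ⇒ R and E ⇒ E and E ⇒ l and E ⇒ l and v

Two distinct leftmost derivations for the same string.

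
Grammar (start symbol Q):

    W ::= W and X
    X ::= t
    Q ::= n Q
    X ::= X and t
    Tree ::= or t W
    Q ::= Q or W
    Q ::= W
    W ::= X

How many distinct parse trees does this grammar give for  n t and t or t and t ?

8

Parse trees for n t and t or t and t:
  [Q n [Q [Q [W [W [X t]] and [X t]]] or [W [W [X t]] and [X t]]]]
  [Q n [Q [Q [W [W [X t]] and [X t]]] or [W [X [X t] and t]]]]
  [Q n [Q [Q [W [X [X t] and t]]] or [W [W [X t]] and [X t]]]]
  [Q n [Q [Q [W [X [X t] and t]]] or [W [X [X t] and t]]]]
  [Q [Q n [Q [W [W [X t]] and [X t]]]] or [W [W [X t]] and [X t]]]
  [Q [Q n [Q [W [W [X t]] and [X t]]]] or [W [X [X t] and t]]]
  [Q [Q n [Q [W [X [X t] and t]]]] or [W [W [X t]] and [X t]]]
  [Q [Q n [Q [W [X [X t] and t]]]] or [W [X [X t] and t]]]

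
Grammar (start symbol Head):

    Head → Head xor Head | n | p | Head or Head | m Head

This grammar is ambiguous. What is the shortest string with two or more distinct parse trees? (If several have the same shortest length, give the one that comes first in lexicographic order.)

length 1: no string has ≥2 trees
length 2: no string has ≥2 trees
length 3: no string has ≥2 trees
length 4: m n or n has 2 parse trees

Two derivations of m n or n:
  Head ⇒ Head or Head ⇒ m Head or Head ⇒ m n or Head ⇒ m n or n
  Head ⇒ m Head ⇒ m Head or Head ⇒ m n or Head ⇒ m n or n

m n or n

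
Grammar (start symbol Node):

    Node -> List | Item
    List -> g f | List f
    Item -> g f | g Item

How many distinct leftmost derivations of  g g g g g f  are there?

1

Parse trees for g g g g g f:
  [Node [Item g [Item g [Item g [Item g [Item g f]]]]]]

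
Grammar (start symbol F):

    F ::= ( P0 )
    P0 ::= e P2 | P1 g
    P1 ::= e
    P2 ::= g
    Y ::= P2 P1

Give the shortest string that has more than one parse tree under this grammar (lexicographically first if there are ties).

length 4: ( e g ) has 2 parse trees

Two derivations of ( e g ):
  F ⇒ ( P0 ) ⇒ ( e P2 ) ⇒ ( e g )
  F ⇒ ( P0 ) ⇒ ( P1 g ) ⇒ ( e g )

( e g )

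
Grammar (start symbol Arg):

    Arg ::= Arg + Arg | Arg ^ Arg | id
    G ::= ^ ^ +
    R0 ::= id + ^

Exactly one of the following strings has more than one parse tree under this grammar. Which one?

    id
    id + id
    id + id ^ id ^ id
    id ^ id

id: 1 tree
id + id: 1 tree
id + id ^ id ^ id: 5 trees
id ^ id: 1 tree

id + id ^ id ^ id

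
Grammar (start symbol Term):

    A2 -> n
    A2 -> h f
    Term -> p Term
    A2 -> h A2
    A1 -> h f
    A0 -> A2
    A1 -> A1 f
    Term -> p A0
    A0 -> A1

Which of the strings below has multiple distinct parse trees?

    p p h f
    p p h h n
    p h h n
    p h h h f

p p h f: 2 trees
p p h h n: 1 tree
p h h n: 1 tree
p h h h f: 1 tree

p p h f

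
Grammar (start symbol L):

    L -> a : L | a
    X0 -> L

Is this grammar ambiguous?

Unambiguous

Only L is reachable from L; ignoring the rest: The reachable grammar is A → atom sep A | atom. Each atom is followed by either the separator (recurse) or end-of-string (stop) — no choice point.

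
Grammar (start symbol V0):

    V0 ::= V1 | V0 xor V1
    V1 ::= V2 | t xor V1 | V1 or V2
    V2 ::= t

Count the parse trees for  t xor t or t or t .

4

Parse trees for t xor t or t or t:
  [V0 [V1 t xor [V1 [V1 [V1 [V2 t]] or [V2 t]] or [V2 t]]]]
  [V0 [V1 [V1 t xor [V1 [V1 [V2 t]] or [V2 t]]] or [V2 t]]]
  [V0 [V1 [V1 [V1 t xor [V1 [V2 t]]] or [V2 t]] or [V2 t]]]
  [V0 [V0 [V1 [V2 t]]] xor [V1 [V1 [V1 [V2 t]] or [V2 t]] or [V2 t]]]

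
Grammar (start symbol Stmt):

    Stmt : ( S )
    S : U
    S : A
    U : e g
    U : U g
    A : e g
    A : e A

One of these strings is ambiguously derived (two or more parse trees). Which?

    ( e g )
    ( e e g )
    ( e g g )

( e g )

( e g ): 2 trees
( e e g ): 1 tree
( e g g ): 1 tree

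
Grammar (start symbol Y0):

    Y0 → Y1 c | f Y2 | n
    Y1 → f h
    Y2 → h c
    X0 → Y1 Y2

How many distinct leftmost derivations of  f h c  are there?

2

Parse trees for f h c:
  [Y0 [Y1 f h] c]
  [Y0 f [Y2 h c]]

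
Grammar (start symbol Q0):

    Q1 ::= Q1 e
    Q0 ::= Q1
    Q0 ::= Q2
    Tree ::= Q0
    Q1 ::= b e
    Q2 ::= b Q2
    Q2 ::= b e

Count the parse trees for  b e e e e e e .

Parse trees for b e e e e e e:
  [Q0 [Q1 [Q1 [Q1 [Q1 [Q1 [Q1 b e] e] e] e] e] e]]

1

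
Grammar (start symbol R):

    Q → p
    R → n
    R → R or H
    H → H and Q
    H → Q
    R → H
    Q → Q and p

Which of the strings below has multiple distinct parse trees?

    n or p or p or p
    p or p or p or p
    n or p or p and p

n or p or p and p

n or p or p or p: 1 tree
p or p or p or p: 1 tree
n or p or p and p: 2 trees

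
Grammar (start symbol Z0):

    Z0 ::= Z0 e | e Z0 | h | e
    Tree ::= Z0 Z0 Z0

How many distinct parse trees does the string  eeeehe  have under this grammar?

Parse trees for eeeehe:
  [Z0 [Z0 e [Z0 e [Z0 e [Z0 e [Z0 h]]]]] e]
  [Z0 e [Z0 [Z0 e [Z0 e [Z0 e [Z0 h]]]] e]]
  [Z0 e [Z0 e [Z0 [Z0 e [Z0 e [Z0 h]]] e]]]
  [Z0 e [Z0 e [Z0 e [Z0 [Z0 e [Z0 h]] e]]]]
  [Z0 e [Z0 e [Z0 e [Z0 e [Z0 [Z0 h] e]]]]]

5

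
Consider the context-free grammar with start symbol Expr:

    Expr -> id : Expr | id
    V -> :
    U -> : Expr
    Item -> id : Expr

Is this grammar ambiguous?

Only Expr is reachable from Expr; ignoring the rest: The reachable grammar is A → atom sep A | atom. Each atom is followed by either the separator (recurse) or end-of-string (stop) — no choice point.

Unambiguous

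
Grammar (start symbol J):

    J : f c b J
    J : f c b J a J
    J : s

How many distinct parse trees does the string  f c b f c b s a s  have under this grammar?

Parse trees for f c b f c b s a s:
  [J f c b [J f c b [J s] a [J s]]]
  [J f c b [J f c b [J s]] a [J s]]

2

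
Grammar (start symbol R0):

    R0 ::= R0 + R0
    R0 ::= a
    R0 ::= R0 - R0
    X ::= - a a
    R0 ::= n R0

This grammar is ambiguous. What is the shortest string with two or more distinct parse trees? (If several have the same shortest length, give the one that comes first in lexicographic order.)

n a + a

length 1: no string has ≥2 trees
length 2: no string has ≥2 trees
length 3: no string has ≥2 trees
length 4: n a + a has 2 parse trees

Two derivations of n a + a:
  R0 ⇒ R0 + R0 ⇒ n R0 + R0 ⇒ n a + R0 ⇒ n a + a
  R0 ⇒ n R0 ⇒ n R0 + R0 ⇒ n a + R0 ⇒ n a + a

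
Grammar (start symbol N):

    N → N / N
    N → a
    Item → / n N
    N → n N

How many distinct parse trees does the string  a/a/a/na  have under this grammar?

Parse trees for a/a/a/na:
  [N [N a] / [N [N a] / [N [N a] / [N n [N a]]]]]
  [N [N a] / [N [N [N a] / [N a]] / [N n [N a]]]]
  [N [N [N a] / [N a]] / [N [N a] / [N n [N a]]]]
  [N [N [N a] / [N [N a] / [N a]]] / [N n [N a]]]
  [N [N [N [N a] / [N a]] / [N a]] / [N n [N a]]]

5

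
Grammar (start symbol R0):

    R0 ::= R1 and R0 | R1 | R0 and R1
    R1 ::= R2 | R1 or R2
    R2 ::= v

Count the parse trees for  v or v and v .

Parse trees for v or v and v:
  [R0 [R1 [R1 [R2 v]] or [R2 v]] and [R0 [R1 [R2 v]]]]
  [R0 [R0 [R1 [R1 [R2 v]] or [R2 v]]] and [R1 [R2 v]]]

2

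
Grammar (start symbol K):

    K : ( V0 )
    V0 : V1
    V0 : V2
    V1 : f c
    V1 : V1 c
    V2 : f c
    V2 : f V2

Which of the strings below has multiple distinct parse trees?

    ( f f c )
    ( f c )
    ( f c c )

( f f c ): 1 tree
( f c ): 2 trees
( f c c ): 1 tree

( f c )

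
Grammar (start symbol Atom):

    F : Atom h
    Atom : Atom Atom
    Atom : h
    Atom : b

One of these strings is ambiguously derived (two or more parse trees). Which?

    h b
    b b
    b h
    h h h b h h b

h b: 1 tree
b b: 1 tree
b h: 1 tree
h h h b h h b: 132 trees

h h h b h h b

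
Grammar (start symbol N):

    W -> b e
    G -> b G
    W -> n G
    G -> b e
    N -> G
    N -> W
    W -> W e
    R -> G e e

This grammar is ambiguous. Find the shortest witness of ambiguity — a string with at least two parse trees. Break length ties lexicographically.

b e

length 2: b e has 2 parse trees

Two derivations of b e:
  N ⇒ G ⇒ b e
  N ⇒ W ⇒ b e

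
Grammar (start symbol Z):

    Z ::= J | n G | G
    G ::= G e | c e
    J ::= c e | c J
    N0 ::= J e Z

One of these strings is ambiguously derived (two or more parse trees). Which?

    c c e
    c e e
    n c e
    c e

c c e: 1 tree
c e e: 1 tree
n c e: 1 tree
c e: 2 trees

c e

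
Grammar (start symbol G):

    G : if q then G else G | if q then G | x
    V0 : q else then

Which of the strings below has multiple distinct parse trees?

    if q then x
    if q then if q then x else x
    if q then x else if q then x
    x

if q then x: 1 tree
if q then if q then x else x: 2 trees
if q then x else if q then x: 1 tree
x: 1 tree

if q then if q then x else x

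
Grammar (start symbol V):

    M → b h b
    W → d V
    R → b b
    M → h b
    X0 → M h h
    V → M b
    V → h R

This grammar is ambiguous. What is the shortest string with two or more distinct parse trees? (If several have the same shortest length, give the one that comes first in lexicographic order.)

h b b

length 3: h b b has 2 parse trees

Two derivations of h b b:
  V ⇒ M b ⇒ h b b
  V ⇒ h R ⇒ h b b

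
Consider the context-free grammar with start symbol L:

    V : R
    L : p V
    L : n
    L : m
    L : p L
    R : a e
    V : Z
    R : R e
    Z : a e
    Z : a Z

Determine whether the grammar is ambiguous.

Ambiguous

Witness: p a e

Derivation 1: L ⇒ p V ⇒ p R ⇒ p a e
Derivation 2: L ⇒ p V ⇒ p Z ⇒ p a e

Two distinct leftmost derivations for the same string.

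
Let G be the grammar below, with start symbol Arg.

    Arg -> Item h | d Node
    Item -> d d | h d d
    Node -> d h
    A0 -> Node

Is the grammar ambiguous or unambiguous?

Ambiguous

Witness: d d h

Derivation 1: Arg ⇒ Item h ⇒ d d h
Derivation 2: Arg ⇒ d Node ⇒ d d h

Two distinct leftmost derivations for the same string.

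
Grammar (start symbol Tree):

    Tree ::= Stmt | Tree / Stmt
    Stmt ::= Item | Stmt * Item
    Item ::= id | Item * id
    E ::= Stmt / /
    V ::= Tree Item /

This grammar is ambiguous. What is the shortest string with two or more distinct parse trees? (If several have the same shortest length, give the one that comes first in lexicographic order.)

id * id

length 1: no string has ≥2 trees
length 3: id * id has 2 parse trees

Two derivations of id * id:
  Tree ⇒ Stmt ⇒ Item ⇒ Item * id ⇒ id * id
  Tree ⇒ Stmt ⇒ Stmt * Item ⇒ Item * Item ⇒ id * Item ⇒ id * id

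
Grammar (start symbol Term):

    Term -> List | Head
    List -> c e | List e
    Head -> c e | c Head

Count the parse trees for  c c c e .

1

Parse trees for c c c e:
  [Term [Head c [Head c [Head c e]]]]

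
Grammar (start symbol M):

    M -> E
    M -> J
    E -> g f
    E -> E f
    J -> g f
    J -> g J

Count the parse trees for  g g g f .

1

Parse trees for g g g f:
  [M [J g [J g [J g f]]]]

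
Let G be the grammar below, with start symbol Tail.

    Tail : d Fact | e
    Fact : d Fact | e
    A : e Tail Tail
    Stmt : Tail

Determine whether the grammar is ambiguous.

Unambiguous

Only Tail, Fact are reachable from Tail; ignoring the rest: Restricted to the reachable nonterminals, every rule has the form A → t or A → t B, and no two rules for the same A share a first terminal. The grammar encodes a DFA — one run per string.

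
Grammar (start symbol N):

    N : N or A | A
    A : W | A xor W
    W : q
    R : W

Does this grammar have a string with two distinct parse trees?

(R is unreachable from N, so its rules don't affect L(N).) N → N or A | A  ;  A → A xor W | W  — a left-associative chain with W at the bottom. Each string factors uniquely by precedence.

Unambiguous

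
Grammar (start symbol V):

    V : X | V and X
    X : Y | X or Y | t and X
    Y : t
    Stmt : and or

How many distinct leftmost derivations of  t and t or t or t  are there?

4

Parse trees for t and t or t or t:
  [V [X [X [X t and [X [Y t]]] or [Y t]] or [Y t]]]
  [V [X [X t and [X [X [Y t]] or [Y t]]] or [Y t]]]
  [V [X t and [X [X [X [Y t]] or [Y t]] or [Y t]]]]
  [V [V [X [Y t]]] and [X [X [X [Y t]] or [Y t]] or [Y t]]]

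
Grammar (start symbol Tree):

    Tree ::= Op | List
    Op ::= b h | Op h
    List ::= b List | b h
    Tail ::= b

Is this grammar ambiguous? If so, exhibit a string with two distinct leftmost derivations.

Witness: b h

Derivation 1: Tree ⇒ Op ⇒ b h
Derivation 2: Tree ⇒ List ⇒ b h

Two distinct leftmost derivations for the same string.

Ambiguous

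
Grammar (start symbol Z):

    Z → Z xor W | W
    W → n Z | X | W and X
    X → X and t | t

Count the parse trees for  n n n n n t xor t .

6

Parse trees for n n n n n t xor t:
  [Z [Z [W n [Z [W n [Z [W n [Z [W n [Z [W n [Z [W [X t]]]]]]]]]]]]] xor [W [X t]]]
  [Z [W n [Z [Z [W n [Z [W n [Z [W n [Z [W n [Z [W [X t]]]]]]]]]]] xor [W [X t]]]]]
  [Z [W n [Z [W n [Z [Z [W n [Z [W n [Z [W n [Z [W [X t]]]]]]]]] xor [W [X t]]]]]]]
  [Z [W n [Z [W n [Z [W n [Z [Z [W n [Z [W n [Z [W [X t]]]]]]] xor [W [X t]]]]]]]]]
  [Z [W n [Z [W n [Z [W n [Z [W n [Z [Z [W n [Z [W [X t]]]]] xor [W [X t]]]]]]]]]]]
  [Z [W n [Z [W n [Z [W n [Z [W n [Z [W n [Z [Z [W [X t]]] xor [W [X t]]]]]]]]]]]]]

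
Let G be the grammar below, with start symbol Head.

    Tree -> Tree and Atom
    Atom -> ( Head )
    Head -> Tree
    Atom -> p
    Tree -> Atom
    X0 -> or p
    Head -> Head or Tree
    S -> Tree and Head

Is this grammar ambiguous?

Unambiguous

Only Head, Tree, Atom are reachable from Head; ignoring the rest: The grammar is stratified — Head handles 'or' (left-recursive), Tree handles 'and', Atom atoms. Each operator has a fixed associativity and precedence level, so every string has one parse.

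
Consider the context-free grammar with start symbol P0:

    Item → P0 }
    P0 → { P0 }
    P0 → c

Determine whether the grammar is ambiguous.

Only P0 is reachable from P0; ignoring the rest: Each string is a nest of matched brackets around a single atom. An opening bracket forces the recursive rule; an atom forces the base rule.

Unambiguous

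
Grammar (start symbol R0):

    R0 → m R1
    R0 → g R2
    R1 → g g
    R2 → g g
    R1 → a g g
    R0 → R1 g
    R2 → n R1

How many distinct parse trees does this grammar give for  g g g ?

Parse trees for g g g:
  [R0 g [R2 g g]]
  [R0 [R1 g g] g]

2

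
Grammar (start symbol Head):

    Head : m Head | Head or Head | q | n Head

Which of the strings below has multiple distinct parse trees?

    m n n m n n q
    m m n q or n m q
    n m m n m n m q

m m n q or n m q

m n n m n n q: 1 tree
m m n q or n m q: 4 trees
n m m n m n m q: 1 tree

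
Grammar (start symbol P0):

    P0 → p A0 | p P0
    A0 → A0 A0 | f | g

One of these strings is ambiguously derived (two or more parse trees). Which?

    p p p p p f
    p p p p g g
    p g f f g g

p p p p p f: 1 tree
p p p p g g: 1 tree
p g f f g g: 14 trees

p g f f g g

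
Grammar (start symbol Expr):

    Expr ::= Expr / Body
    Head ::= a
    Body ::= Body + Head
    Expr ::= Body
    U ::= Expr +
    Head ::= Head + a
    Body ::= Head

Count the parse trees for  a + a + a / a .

4

Parse trees for a + a + a / a:
  [Expr [Expr [Body [Body [Head a]] + [Head [Head a] + a]]] / [Body [Head a]]]
  [Expr [Expr [Body [Body [Body [Head a]] + [Head a]] + [Head a]]] / [Body [Head a]]]
  [Expr [Expr [Body [Body [Head [Head a] + a]] + [Head a]]] / [Body [Head a]]]
  [Expr [Expr [Body [Head [Head [Head a] + a] + a]]] / [Body [Head a]]]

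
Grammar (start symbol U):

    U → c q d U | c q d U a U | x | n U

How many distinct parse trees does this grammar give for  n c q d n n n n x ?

Parse trees for n c q d n n n n x:
  [U n [U c q d [U n [U n [U n [U n [U x]]]]]]]

1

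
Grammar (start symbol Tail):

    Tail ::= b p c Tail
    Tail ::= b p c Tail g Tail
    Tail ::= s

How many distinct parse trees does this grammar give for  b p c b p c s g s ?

Parse trees for b p c b p c s g s:
  [Tail b p c [Tail b p c [Tail s] g [Tail s]]]
  [Tail b p c [Tail b p c [Tail s]] g [Tail s]]

2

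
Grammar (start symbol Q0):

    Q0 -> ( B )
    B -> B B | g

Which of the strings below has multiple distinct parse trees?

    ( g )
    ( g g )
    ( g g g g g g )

( g ): 1 tree
( g g ): 1 tree
( g g g g g g ): 42 trees

( g g g g g g )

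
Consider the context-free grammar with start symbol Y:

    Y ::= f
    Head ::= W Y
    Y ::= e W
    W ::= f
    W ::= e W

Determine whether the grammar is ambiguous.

Unambiguous

(Head is unreachable from Y, so its rules don't affect L(Y).) The reachable rules are right-linear with at most one rule per (nonterminal, next-terminal) pair. Each input token forces the next rule, so parsing is deterministic.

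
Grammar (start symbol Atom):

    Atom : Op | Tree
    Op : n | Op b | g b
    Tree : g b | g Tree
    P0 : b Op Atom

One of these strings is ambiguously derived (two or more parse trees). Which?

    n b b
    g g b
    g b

n b b: 1 tree
g g b: 1 tree
g b: 2 trees

g b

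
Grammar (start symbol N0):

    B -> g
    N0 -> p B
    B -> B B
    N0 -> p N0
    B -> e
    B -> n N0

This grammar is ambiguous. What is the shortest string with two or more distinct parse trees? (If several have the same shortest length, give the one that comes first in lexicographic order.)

p e e e

length 2: no string has ≥2 trees
length 3: no string has ≥2 trees
length 4: p e e e has 2 parse trees

Two derivations of p e e e:
  N0 ⇒ p B ⇒ p B B ⇒ p B B B ⇒ p e B B ⇒ p e e B ⇒ p e e e
  N0 ⇒ p B ⇒ p B B ⇒ p e B ⇒ p e B B ⇒ p e e B ⇒ p e e e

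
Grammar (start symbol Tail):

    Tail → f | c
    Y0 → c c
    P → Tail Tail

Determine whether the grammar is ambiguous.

Only Tail is reachable from Tail; ignoring the rest: Each reachable nonterminal has at most one production per leading terminal, and all productions are right-linear; the derivation is determined token-by-token.

Unambiguous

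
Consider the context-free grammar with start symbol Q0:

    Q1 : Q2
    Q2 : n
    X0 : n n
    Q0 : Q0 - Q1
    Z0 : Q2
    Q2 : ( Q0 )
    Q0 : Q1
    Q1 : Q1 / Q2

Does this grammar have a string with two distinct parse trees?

Only Q0, Q1, Q2 are reachable from Q0; ignoring the rest: This is a standard precedence ladder (Q0 over Q1 over Q2), with each level left-recursive on its own operator ('-' at Q0, '/' at Q1). That structure is LR(1), hence unambiguous.

Unambiguous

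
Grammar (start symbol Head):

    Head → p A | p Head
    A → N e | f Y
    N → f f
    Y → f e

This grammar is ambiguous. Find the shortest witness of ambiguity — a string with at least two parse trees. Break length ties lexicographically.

length 4: p f f e has 2 parse trees

Two derivations of p f f e:
  Head ⇒ p A ⇒ p N e ⇒ p f f e
  Head ⇒ p A ⇒ p f Y ⇒ p f f e

p f f e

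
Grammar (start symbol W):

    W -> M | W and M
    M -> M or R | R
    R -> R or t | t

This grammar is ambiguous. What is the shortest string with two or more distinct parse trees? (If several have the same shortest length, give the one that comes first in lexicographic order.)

t or t

length 1: no string has ≥2 trees
length 3: t or t has 2 parse trees

Two derivations of t or t:
  W ⇒ M ⇒ M or R ⇒ R or R ⇒ t or R ⇒ t or t
  W ⇒ M ⇒ R ⇒ R or t ⇒ t or t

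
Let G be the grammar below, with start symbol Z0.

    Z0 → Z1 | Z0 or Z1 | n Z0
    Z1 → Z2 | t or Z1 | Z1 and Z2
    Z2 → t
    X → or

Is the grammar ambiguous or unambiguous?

Witness: t or t

Derivation 1: Z0 ⇒ Z1 ⇒ t or Z1 ⇒ t or Z2 ⇒ t or t
Derivation 2: Z0 ⇒ Z0 or Z1 ⇒ Z1 or Z1 ⇒ Z2 or Z1 ⇒ t or Z1 ⇒ t or Z2 ⇒ t or t

Two distinct leftmost derivations for the same string.

Ambiguous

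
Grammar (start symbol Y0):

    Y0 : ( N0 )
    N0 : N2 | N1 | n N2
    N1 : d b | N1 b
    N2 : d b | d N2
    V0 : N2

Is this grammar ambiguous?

Witness: ( d b )

Derivation 1: Y0 ⇒ ( N0 ) ⇒ ( N2 ) ⇒ ( d b )
Derivation 2: Y0 ⇒ ( N0 ) ⇒ ( N1 ) ⇒ ( d b )

Two distinct leftmost derivations for the same string.

Ambiguous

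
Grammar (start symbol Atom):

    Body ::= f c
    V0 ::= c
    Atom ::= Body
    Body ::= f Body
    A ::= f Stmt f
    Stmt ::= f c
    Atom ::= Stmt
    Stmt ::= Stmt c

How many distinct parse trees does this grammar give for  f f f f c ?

1

Parse trees for f f f f c:
  [Atom [Body f [Body f [Body f [Body f c]]]]]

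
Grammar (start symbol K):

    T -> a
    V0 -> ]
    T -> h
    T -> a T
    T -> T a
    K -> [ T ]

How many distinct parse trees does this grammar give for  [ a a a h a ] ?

Parse trees for [ a a a h a ]:
  [K [ [T a [T a [T a [T [T h] a]]]] ]]
  [K [ [T a [T a [T [T a [T h]] a]]] ]]
  [K [ [T a [T [T a [T a [T h]]] a]] ]]
  [K [ [T [T a [T a [T a [T h]]]] a] ]]

4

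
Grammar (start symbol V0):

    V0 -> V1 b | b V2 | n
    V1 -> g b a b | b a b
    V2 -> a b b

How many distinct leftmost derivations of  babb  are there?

2

Parse trees for babb:
  [V0 [V1 b a b] b]
  [V0 b [V2 a b b]]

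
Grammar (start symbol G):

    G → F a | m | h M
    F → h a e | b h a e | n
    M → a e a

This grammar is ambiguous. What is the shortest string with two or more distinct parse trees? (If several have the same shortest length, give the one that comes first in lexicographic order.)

length 1: no string has ≥2 trees
length 2: no string has ≥2 trees
length 4: h a e a has 2 parse trees

Two derivations of h a e a:
  G ⇒ F a ⇒ h a e a
  G ⇒ h M ⇒ h a e a

h a e a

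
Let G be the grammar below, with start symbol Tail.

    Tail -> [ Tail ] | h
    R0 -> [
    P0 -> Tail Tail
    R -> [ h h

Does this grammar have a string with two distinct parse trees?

Unambiguous

(R0, P0, R are unreachable from Tail, so their rules don't affect L(Tail).) Each string is a nest of matched brackets around a single atom. An opening bracket forces the recursive rule; an atom forces the base rule.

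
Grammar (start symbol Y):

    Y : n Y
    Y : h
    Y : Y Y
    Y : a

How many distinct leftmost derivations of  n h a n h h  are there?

Parse trees for n h a n h h (showing first 6 of 19):
  [Y n [Y [Y h] [Y [Y a] [Y n [Y [Y h] [Y h]]]]]]
  [Y n [Y [Y h] [Y [Y a] [Y [Y n [Y h]] [Y h]]]]]
  [Y n [Y [Y h] [Y [Y [Y a] [Y n [Y h]]] [Y h]]]]
  [Y n [Y [Y [Y h] [Y a]] [Y n [Y [Y h] [Y h]]]]]
  [Y n [Y [Y [Y h] [Y a]] [Y [Y n [Y h]] [Y h]]]]
  [Y n [Y [Y [Y h] [Y [Y a] [Y n [Y h]]]] [Y h]]]

19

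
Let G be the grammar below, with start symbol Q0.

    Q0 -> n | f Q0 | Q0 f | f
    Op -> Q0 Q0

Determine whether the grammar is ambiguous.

Witness: f f

Derivation 1: Q0 ⇒ f Q0 ⇒ f f
Derivation 2: Q0 ⇒ Q0 f ⇒ f f

Two distinct leftmost derivations for the same string.

Ambiguous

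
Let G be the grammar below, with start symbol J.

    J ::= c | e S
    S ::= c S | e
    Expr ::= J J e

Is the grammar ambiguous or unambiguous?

Unambiguous

Only J, S are reachable from J; ignoring the rest: Each reachable nonterminal has at most one production per leading terminal, and all productions are right-linear; the derivation is determined token-by-token.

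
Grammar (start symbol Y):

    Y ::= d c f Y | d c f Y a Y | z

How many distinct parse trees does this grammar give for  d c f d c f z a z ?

Parse trees for d c f d c f z a z:
  [Y d c f [Y d c f [Y z] a [Y z]]]
  [Y d c f [Y d c f [Y z]] a [Y z]]

2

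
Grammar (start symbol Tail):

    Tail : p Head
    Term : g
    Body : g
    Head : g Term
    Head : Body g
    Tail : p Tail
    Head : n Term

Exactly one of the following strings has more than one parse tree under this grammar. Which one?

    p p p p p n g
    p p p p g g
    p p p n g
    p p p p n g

p p p p p n g: 1 tree
p p p p g g: 2 trees
p p p n g: 1 tree
p p p p n g: 1 tree

p p p p g g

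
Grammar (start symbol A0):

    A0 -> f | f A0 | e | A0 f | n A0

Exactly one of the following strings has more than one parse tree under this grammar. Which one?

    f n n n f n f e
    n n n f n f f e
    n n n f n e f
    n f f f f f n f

f n n n f n f e: 1 tree
n n n f n f f e: 1 tree
n n n f n e f: 6 trees
n f f f f f n f: 1 tree

n n n f n e f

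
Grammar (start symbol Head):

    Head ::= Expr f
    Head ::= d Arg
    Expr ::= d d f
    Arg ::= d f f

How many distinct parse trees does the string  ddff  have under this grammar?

2

Parse trees for ddff:
  [Head [Expr d d f] f]
  [Head d [Arg d f f]]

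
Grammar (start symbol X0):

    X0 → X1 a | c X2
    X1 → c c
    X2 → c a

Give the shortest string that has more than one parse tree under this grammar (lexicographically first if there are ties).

c c a

length 3: c c a has 2 parse trees

Two derivations of c c a:
  X0 ⇒ X1 a ⇒ c c a
  X0 ⇒ c X2 ⇒ c c a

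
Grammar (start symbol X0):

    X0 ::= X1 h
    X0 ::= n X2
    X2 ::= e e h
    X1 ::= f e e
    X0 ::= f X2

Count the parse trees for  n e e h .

1

Parse trees for n e e h:
  [X0 n [X2 e e h]]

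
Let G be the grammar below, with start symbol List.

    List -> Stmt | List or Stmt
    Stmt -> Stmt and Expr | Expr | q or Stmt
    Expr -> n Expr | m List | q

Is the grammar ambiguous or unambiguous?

Witness: q or q

Derivation 1: List ⇒ Stmt ⇒ q or Stmt ⇒ q or Expr ⇒ q or q
Derivation 2: List ⇒ List or Stmt ⇒ Stmt or Stmt ⇒ Expr or Stmt ⇒ q or Stmt ⇒ q or Expr ⇒ q or q

Two distinct leftmost derivations for the same string.

Ambiguous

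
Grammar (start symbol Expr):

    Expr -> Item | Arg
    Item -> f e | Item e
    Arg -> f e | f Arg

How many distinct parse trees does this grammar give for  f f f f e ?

1

Parse trees for f f f f e:
  [Expr [Arg f [Arg f [Arg f [Arg f e]]]]]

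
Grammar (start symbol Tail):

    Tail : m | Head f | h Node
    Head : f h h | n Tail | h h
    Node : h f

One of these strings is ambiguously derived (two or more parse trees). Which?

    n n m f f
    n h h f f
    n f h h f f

n n m f f: 1 tree
n h h f f: 2 trees
n f h h f f: 1 tree

n h h f f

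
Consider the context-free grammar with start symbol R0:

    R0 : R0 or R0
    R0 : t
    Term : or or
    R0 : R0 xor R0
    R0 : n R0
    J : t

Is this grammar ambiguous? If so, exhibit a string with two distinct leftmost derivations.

Witness: n t or t

Derivation 1: R0 ⇒ R0 or R0 ⇒ n R0 or R0 ⇒ n t or R0 ⇒ n t or t
Derivation 2: R0 ⇒ n R0 ⇒ n R0 or R0 ⇒ n t or R0 ⇒ n t or t

Two distinct leftmost derivations for the same string.

Ambiguous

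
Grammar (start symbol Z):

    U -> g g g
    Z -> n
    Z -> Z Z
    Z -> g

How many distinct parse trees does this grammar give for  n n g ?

2

Parse trees for n n g:
  [Z [Z n] [Z [Z n] [Z g]]]
  [Z [Z [Z n] [Z n]] [Z g]]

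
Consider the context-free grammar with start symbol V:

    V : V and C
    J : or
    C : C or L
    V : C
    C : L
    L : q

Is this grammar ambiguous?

Only V, C, L are reachable from V; ignoring the rest: The grammar is stratified — V handles 'and' (left-recursive), C handles 'or', L atoms. Each operator has a fixed associativity and precedence level, so every string has one parse.

Unambiguous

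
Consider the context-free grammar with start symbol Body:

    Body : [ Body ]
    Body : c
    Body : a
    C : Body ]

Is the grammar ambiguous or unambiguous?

Unambiguous

(C is unreachable from Body, so its rules don't affect L(Body).) Each string is a nest of matched brackets around a single atom. An opening bracket forces the recursive rule; an atom forces the base rule.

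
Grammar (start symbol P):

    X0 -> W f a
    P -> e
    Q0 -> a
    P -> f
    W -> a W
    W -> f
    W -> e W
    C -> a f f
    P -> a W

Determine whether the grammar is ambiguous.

(C, X0, Q0 are unreachable from P, so their rules don't affect L(P).) The reachable rules are right-linear with at most one rule per (nonterminal, next-terminal) pair. Each input token forces the next rule, so parsing is deterministic.

Unambiguous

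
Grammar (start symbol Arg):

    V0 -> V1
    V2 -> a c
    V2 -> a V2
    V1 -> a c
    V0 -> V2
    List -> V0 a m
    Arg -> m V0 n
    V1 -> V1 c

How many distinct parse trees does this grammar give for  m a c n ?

2

Parse trees for m a c n:
  [Arg m [V0 [V1 a c]] n]
  [Arg m [V0 [V2 a c]] n]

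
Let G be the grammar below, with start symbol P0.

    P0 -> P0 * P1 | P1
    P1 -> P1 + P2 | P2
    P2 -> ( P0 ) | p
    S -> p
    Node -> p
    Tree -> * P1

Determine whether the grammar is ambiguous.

Unambiguous

Only P0, P1, P2 are reachable from P0; ignoring the rest: The grammar is stratified — P0 handles '*' (left-recursive), P1 handles '+', P2 atoms. Each operator has a fixed associativity and precedence level, so every string has one parse.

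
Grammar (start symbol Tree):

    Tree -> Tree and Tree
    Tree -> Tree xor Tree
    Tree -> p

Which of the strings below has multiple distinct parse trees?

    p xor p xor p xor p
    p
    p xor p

p xor p xor p xor p: 5 trees
p: 1 tree
p xor p: 1 tree

p xor p xor p xor p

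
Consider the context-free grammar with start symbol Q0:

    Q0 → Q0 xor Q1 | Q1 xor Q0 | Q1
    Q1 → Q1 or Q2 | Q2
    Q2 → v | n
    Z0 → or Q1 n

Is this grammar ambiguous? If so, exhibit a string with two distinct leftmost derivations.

Witness: n xor n

Derivation 1: Q0 ⇒ Q0 xor Q1 ⇒ Q1 xor Q1 ⇒ Q2 xor Q1 ⇒ n xor Q1 ⇒ n xor Q2 ⇒ n xor n
Derivation 2: Q0 ⇒ Q1 xor Q0 ⇒ Q2 xor Q0 ⇒ n xor Q0 ⇒ n xor Q1 ⇒ n xor Q2 ⇒ n xor n

Two distinct leftmost derivations for the same string.

Ambiguous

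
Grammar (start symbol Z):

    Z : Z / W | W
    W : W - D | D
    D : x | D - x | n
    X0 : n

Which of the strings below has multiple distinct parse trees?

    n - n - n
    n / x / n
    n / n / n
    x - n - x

n - n - n: 1 tree
n / x / n: 1 tree
n / n / n: 1 tree
x - n - x: 2 trees

x - n - x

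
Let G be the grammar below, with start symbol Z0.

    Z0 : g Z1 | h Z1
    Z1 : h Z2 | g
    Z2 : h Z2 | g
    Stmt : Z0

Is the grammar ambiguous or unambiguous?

Unambiguous

(Stmt is unreachable from Z0, so its rules don't affect L(Z0).) Restricted to the reachable nonterminals, every rule has the form A → t or A → t B, and no two rules for the same A share a first terminal. The grammar encodes a DFA — one run per string.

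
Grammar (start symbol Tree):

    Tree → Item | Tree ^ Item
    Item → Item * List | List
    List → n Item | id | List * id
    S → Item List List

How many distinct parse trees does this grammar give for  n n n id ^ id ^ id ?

Parse trees for n n n id ^ id ^ id:
  [Tree [Tree [Tree [Item [List n [Item [List n [Item [List n [Item [List id]]]]]]]]] ^ [Item [List id]]] ^ [Item [List id]]]

1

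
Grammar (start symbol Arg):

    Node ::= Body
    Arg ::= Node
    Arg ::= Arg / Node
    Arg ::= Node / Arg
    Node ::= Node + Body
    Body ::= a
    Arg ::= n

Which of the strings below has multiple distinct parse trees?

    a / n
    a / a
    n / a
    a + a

a / a

a / n: 1 tree
a / a: 2 trees
n / a: 1 tree
a + a: 1 tree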